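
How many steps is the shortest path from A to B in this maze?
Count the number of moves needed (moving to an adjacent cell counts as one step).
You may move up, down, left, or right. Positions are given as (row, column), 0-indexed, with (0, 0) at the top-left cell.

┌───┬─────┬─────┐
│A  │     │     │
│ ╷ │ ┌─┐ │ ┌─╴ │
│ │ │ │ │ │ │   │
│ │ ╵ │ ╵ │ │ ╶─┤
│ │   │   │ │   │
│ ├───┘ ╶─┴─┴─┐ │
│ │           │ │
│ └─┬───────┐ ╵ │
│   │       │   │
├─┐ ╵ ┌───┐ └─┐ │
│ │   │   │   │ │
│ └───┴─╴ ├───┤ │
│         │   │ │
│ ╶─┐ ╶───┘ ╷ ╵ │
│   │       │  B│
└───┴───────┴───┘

Using BFS to find shortest path:
Start: (0, 0), End: (7, 7)
Path found:
(0,0) → (0,1) → (1,1) → (2,1) → (2,2) → (1,2) → (0,2) → (0,3) → (0,4) → (1,4) → (2,4) → (2,3) → (3,3) → (3,4) → (3,5) → (3,6) → (4,6) → (4,7) → (5,7) → (6,7) → (7,7)
Number of steps: 20

Solution:

┌───┬─────┬─────┐
│A ↓│↱ → ↓│     │
│ ╷ │ ┌─┐ │ ┌─╴ │
│ │↓│↑│ │↓│ │   │
│ │ ╵ │ ╵ │ │ ╶─┤
│ │↳ ↑│↓ ↲│ │   │
│ ├───┘ ╶─┴─┴─┐ │
│ │    ↳ → → ↓│ │
│ └─┬───────┐ ╵ │
│   │       │↳ ↓│
├─┐ ╵ ┌───┐ └─┐ │
│ │   │   │   │↓│
│ └───┴─╴ ├───┤ │
│         │   │↓│
│ ╶─┐ ╶───┘ ╷ ╵ │
│   │       │  B│
└───┴───────┴───┘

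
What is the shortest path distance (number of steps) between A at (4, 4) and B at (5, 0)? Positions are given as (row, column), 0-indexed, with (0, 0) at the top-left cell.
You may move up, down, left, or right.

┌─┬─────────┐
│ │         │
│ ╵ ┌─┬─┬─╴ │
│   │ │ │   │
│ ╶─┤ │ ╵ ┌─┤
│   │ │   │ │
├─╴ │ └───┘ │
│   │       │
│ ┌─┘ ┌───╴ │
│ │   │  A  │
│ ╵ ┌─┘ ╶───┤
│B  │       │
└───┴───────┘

Finding path from (4, 4) to (5, 0):
Path: (4,4) → (4,5) → (3,5) → (3,4) → (3,3) → (3,2) → (4,2) → (4,1) → (5,1) → (5,0)
Distance: 9 steps

Solution:

┌─┬─────────┐
│ │         │
│ ╵ ┌─┬─┬─╴ │
│   │ │ │   │
│ ╶─┤ │ ╵ ┌─┤
│   │ │   │ │
├─╴ │ └───┘ │
│   │↓ ← ← ↰│
│ ┌─┘ ┌───╴ │
│ │↓ ↲│  A ↑│
│ ╵ ┌─┘ ╶───┤
│B ↲│       │
└───┴───────┘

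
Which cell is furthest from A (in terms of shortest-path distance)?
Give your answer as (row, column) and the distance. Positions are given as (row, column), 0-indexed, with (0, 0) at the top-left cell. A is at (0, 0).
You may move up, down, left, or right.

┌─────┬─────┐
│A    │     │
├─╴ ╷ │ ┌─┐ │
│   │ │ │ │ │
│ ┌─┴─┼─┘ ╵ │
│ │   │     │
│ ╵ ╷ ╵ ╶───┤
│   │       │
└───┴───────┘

Computing BFS distances from A to all cells:
Furthest cell: (1, 3)
Distance: 18 steps

Path from A to the furthest cell:

┌─────┬─────┐
│A ↓  │↓ ← ↰│
├─╴ ╷ │ ┌─┐ │
│↓ ↲│ │B│ │↑│
│ ┌─┴─┼─┘ ╵ │
│↓│↱ ↓│↱ → ↑│
│ ╵ ╷ ╵ ╶───┤
│↳ ↑│↳ ↑    │
└───┴───────┘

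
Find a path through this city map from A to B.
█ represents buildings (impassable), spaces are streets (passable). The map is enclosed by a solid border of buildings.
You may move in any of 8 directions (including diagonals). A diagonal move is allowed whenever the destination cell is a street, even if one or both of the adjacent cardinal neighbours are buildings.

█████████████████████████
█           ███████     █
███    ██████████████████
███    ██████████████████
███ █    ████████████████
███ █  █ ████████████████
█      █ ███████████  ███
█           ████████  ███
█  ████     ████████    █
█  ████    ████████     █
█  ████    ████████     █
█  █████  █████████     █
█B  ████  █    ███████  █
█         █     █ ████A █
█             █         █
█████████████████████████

Finding the shortest path from A to B:
Movement: 8-directional
Path length: 21 steps
Directions: down-left → left → left → left → left → left → left → up-left → left → left → left → down-left → left → left → left → left → left → left → left → up-left → up-left

Solution:

█████████████████████████
█           ███████     █
███    ██████████████████
███    ██████████████████
███ █    ████████████████
███ █  █ ████████████████
█      █ ███████████  ███
█           ████████  ███
█  ████     ████████    █
█  ████    ████████     █
█  ████    ████████     █
█  █████  █████████     █
█B  ████  █    ███████  █
█ ↖       █↙←←← █ ████A █
█  ↖←←←←←←←   █↖←←←←←←  █
█████████████████████████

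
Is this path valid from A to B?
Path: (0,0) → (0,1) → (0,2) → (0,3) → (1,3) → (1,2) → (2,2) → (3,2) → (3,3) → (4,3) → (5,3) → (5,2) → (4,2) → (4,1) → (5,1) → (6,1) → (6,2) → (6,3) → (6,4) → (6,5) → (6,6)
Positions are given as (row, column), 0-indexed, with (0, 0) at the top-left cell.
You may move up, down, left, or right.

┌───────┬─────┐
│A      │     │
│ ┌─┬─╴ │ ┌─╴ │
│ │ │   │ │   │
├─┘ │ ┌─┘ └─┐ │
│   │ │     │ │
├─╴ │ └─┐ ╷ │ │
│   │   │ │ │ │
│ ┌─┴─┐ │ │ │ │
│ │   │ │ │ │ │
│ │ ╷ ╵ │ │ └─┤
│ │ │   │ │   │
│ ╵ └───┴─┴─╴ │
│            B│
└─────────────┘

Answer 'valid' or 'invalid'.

Checking path validity:
Result: All consecutive moves are passable.

valid

Correct solution:

┌───────┬─────┐
│A → → ↓│     │
│ ┌─┬─╴ │ ┌─╴ │
│ │ │↓ ↲│ │   │
├─┘ │ ┌─┘ └─┐ │
│   │↓│     │ │
├─╴ │ └─┐ ╷ │ │
│   │↳ ↓│ │ │ │
│ ┌─┴─┐ │ │ │ │
│ │↓ ↰│↓│ │ │ │
│ │ ╷ ╵ │ │ └─┤
│ │↓│↑ ↲│ │   │
│ ╵ └───┴─┴─╴ │
│  ↳ → → → → B│
└─────────────┘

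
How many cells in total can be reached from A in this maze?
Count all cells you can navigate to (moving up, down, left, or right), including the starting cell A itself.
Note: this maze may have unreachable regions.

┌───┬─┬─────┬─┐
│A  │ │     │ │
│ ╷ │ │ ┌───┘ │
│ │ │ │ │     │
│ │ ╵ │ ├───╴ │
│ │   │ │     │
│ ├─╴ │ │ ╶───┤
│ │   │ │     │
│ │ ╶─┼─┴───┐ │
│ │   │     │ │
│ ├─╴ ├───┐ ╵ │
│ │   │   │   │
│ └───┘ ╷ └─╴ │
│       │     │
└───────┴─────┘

Using BFS/flood-fill to find all reachable cells from A:
Maze size: 7 × 7 = 49 total cells
6 cell(s) are walled off and cannot be reached from A.
Reachable cells: 43

Reachable region (· marks reachable cells):

┌───┬─┬─────┬─┐
│A ·│·│     │·│
│ ╷ │ │ ┌───┘ │
│·│·│·│ │· · ·│
│ │ ╵ │ ├───╴ │
│·│· ·│ │· · ·│
│ ├─╴ │ │ ╶───┤
│·│· ·│ │· · ·│
│ │ ╶─┼─┴───┐ │
│·│· ·│· · ·│·│
│ ├─╴ ├───┐ ╵ │
│·│· ·│· ·│· ·│
│ └───┘ ╷ └─╴ │
│· · · ·│· · ·│
└───────┴─────┘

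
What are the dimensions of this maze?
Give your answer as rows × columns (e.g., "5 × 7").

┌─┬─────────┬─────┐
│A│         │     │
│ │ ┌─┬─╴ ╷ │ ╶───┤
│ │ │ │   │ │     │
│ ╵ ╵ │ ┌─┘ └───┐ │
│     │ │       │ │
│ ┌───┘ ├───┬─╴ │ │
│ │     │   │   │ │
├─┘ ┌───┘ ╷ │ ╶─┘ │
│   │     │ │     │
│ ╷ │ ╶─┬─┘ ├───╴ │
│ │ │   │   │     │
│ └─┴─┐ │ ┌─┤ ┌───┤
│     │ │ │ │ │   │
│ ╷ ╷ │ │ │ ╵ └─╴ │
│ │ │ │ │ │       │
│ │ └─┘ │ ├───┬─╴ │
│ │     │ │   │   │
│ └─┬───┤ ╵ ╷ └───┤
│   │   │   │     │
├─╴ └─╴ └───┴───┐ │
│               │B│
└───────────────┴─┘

Counting the maze dimensions:
Rows (vertical): 11
Columns (horizontal): 9
Dimensions: 11 × 9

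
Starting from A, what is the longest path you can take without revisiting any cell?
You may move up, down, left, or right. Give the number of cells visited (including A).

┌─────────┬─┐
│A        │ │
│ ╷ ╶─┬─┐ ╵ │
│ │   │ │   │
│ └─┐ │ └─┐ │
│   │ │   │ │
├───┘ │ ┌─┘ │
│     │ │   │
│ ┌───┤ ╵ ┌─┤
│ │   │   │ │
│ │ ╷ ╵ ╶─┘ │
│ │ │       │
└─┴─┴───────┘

Finding longest simple path using DFS:
Start: (0, 0)
Longest path visits 17 cells
Path: A → right → right → right → right → down → right → down → down → left → down → left → down → left → up → left → down

Solution:

┌─────────┬─┐
│A → → → ↓│ │
│ ╷ ╶─┬─┐ ╵ │
│ │   │ │↳ ↓│
│ └─┐ │ └─┐ │
│   │ │   │↓│
├───┘ │ ┌─┘ │
│     │ │↓ ↲│
│ ┌───┤ ╵ ┌─┤
│ │↓ ↰│↓ ↲│ │
│ │ ╷ ╵ ╶─┘ │
│ │B│↑ ↲    │
└─┴─┴───────┘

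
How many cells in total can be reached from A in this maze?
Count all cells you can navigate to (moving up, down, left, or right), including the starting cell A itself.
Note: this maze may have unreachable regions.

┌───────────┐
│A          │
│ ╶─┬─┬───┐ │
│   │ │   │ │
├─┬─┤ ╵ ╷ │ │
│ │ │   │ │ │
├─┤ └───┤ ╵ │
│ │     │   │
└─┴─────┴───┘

Using BFS/flood-fill to find all reachable cells from A:
Maze size: 4 × 6 = 24 total cells
6 cell(s) are walled off and cannot be reached from A.
Reachable cells: 18

Reachable region (· marks reachable cells):

┌───────────┐
│A · · · · ·│
│ ╶─┬─┬───┐ │
│· ·│·│· ·│·│
├─┬─┤ ╵ ╷ │ │
│ │ │· ·│·│·│
├─┤ └───┤ ╵ │
│ │     │· ·│
└─┴─────┴───┘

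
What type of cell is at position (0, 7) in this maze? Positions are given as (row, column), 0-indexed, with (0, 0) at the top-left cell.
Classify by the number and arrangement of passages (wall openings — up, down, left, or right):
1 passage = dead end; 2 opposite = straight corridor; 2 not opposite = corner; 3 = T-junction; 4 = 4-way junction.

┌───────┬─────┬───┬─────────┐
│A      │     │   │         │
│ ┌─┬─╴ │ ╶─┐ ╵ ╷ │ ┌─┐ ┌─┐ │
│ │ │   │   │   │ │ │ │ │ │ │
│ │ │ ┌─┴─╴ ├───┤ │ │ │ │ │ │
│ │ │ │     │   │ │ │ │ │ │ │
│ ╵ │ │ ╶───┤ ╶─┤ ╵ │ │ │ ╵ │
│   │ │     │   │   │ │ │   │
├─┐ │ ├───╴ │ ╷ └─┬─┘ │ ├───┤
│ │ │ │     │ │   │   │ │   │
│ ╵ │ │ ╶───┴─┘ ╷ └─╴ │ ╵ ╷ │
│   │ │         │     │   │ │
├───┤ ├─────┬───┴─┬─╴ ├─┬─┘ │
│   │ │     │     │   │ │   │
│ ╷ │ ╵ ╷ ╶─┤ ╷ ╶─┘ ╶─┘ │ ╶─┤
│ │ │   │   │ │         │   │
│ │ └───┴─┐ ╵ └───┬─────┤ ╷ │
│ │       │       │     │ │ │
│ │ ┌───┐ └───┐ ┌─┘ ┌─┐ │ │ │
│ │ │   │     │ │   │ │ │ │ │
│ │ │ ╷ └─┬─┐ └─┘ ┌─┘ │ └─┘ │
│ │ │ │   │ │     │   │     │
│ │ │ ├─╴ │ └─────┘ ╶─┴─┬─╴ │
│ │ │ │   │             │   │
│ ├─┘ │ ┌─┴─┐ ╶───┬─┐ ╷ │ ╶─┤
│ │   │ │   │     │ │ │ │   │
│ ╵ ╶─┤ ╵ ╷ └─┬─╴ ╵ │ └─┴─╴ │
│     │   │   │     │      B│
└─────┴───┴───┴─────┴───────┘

Checking cell at (0, 7):
Number of passages: 2
Cell type: corner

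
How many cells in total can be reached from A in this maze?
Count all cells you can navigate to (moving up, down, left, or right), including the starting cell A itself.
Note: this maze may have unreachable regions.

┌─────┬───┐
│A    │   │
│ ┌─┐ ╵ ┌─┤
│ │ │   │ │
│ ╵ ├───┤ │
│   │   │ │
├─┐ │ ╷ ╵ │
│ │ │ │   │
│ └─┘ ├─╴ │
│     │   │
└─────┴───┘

Using BFS/flood-fill to find all reachable cells from A:
Maze size: 5 × 5 = 25 total cells
13 cell(s) are walled off and cannot be reached from A.
Reachable cells: 12

Reachable region (· marks reachable cells):

┌─────┬───┐
│A · ·│· ·│
│ ┌─┐ ╵ ┌─┤
│·│·│· ·│ │
│ ╵ ├───┤ │
│· ·│   │ │
├─┐ │ ╷ ╵ │
│ │·│ │   │
│ └─┘ ├─╴ │
│     │   │
└─────┴───┘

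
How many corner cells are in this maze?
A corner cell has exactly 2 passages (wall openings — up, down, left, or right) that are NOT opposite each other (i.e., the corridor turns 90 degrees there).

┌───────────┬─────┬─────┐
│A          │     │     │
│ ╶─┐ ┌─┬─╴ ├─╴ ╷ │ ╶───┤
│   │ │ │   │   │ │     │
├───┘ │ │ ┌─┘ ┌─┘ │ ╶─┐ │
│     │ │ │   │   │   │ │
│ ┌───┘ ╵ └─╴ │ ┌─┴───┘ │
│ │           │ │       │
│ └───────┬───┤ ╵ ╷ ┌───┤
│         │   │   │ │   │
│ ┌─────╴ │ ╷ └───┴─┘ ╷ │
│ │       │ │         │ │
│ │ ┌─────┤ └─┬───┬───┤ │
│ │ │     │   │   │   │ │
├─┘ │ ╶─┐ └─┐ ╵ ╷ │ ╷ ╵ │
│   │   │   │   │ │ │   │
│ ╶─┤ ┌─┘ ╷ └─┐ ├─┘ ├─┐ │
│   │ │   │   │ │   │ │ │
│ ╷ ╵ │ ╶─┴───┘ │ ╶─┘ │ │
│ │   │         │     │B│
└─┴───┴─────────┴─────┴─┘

Counting corner cells (2 non-opposite passages):
Total corners: 54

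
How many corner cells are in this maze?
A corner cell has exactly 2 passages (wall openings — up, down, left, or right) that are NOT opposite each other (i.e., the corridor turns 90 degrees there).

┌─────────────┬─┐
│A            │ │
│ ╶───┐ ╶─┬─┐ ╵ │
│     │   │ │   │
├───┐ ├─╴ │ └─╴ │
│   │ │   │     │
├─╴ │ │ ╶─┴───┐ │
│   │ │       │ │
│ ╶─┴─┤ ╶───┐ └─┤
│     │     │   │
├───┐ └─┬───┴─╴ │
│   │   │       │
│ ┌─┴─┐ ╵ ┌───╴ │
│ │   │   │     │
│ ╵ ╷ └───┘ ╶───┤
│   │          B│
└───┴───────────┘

Counting corner cells (2 non-opposite passages):
Total corners: 32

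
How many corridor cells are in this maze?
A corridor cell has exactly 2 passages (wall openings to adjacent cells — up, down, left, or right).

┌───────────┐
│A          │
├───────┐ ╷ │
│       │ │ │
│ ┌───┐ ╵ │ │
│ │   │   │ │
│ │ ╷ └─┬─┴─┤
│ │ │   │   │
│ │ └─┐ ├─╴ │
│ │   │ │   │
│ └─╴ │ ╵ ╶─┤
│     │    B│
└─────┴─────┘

Counting cells with exactly 2 passages:
Total corridor cells: 30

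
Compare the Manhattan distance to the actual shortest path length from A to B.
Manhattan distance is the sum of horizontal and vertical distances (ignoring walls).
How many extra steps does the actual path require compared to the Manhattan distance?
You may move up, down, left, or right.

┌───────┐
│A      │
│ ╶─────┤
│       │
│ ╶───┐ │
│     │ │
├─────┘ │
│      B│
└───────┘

Manhattan distance: |3 - 0| + |3 - 0| = 6
Actual path length: 6
Extra steps: 6 - 6 = 0

Solution:

┌───────┐
│A      │
│ ╶─────┤
│↳ → → ↓│
│ ╶───┐ │
│     │↓│
├─────┘ │
│      B│
└───────┘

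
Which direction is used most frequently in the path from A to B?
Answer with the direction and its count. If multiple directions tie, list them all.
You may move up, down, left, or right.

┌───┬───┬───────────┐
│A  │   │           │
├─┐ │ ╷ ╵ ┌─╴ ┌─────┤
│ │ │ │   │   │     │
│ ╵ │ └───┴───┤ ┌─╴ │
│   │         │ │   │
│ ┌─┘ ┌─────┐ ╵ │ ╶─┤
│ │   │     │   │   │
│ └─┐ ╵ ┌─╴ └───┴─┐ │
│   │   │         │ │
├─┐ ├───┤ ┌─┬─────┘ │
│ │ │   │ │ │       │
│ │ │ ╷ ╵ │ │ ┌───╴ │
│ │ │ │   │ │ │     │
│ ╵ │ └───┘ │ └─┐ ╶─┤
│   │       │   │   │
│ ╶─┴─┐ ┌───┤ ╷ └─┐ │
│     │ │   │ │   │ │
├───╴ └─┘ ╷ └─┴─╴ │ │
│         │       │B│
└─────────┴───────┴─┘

Directions: right, down, down, left, down, down, right, down, down, down, left, down, right, right, down, right, right, up, right, down, right, right, right, up, left, up, left, up, up, right, right, right, down, left, down, right, down, down
Counts: {'right': 14, 'down': 14, 'left': 5, 'up': 5}
Most common: down and right (tied at 14 times each)

Solution:

┌───┬───┬───────────┐
│A ↓│   │           │
├─┐ │ ╷ ╵ ┌─╴ ┌─────┤
│ │↓│ │   │   │     │
│ ╵ │ └───┴───┤ ┌─╴ │
│↓ ↲│         │ │   │
│ ┌─┘ ┌─────┐ ╵ │ ╶─┤
│↓│   │     │   │   │
│ └─┐ ╵ ┌─╴ └───┴─┐ │
│↳ ↓│   │         │ │
├─┐ ├───┤ ┌─┬─────┘ │
│ │↓│   │ │ │↱ → → ↓│
│ │ │ ╷ ╵ │ │ ┌───╴ │
│ │↓│ │   │ │↑│  ↓ ↲│
│ ╵ │ └───┘ │ └─┐ ╶─┤
│↓ ↲│       │↑ ↰│↳ ↓│
│ ╶─┴─┐ ┌───┤ ╷ └─┐ │
│↳ → ↓│ │↱ ↓│ │↑ ↰│↓│
├───╴ └─┘ ╷ └─┴─╴ │ │
│    ↳ → ↑│↳ → → ↑│B│
└─────────┴───────┴─┘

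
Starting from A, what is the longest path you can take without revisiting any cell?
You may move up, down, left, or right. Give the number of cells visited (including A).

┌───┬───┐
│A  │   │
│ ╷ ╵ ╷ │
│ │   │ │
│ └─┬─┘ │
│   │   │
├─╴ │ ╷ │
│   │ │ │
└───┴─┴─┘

Finding longest simple path using DFS:
Start: (0, 0)
Longest path visits 10 cells
Path: A → right → down → right → up → right → down → down → left → down

Solution:

┌───┬───┐
│A ↓│↱ ↓│
│ ╷ ╵ ╷ │
│ │↳ ↑│↓│
│ └─┬─┘ │
│   │↓ ↲│
├─╴ │ ╷ │
│   │B│ │
└───┴─┴─┘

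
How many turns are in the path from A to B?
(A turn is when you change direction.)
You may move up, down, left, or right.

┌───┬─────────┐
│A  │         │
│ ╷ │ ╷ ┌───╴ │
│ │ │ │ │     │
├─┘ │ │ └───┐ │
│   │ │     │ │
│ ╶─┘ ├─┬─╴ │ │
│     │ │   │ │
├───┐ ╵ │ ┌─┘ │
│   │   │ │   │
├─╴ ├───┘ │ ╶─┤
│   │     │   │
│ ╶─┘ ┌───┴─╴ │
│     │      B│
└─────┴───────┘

Directions: right, down, down, left, down, right, right, up, up, up, right, right, right, right, down, down, down, down, left, down, right, down
Number of turns: 11

Solution:

┌───┬─────────┐
│A ↓│↱ → → → ↓│
│ ╷ │ ╷ ┌───╴ │
│ │↓│↑│ │    ↓│
├─┘ │ │ └───┐ │
│↓ ↲│↑│     │↓│
│ ╶─┘ ├─┬─╴ │ │
│↳ → ↑│ │   │↓│
├───┐ ╵ │ ┌─┘ │
│   │   │ │↓ ↲│
├─╴ ├───┘ │ ╶─┤
│   │     │↳ ↓│
│ ╶─┘ ┌───┴─╴ │
│     │      B│
└─────┴───────┘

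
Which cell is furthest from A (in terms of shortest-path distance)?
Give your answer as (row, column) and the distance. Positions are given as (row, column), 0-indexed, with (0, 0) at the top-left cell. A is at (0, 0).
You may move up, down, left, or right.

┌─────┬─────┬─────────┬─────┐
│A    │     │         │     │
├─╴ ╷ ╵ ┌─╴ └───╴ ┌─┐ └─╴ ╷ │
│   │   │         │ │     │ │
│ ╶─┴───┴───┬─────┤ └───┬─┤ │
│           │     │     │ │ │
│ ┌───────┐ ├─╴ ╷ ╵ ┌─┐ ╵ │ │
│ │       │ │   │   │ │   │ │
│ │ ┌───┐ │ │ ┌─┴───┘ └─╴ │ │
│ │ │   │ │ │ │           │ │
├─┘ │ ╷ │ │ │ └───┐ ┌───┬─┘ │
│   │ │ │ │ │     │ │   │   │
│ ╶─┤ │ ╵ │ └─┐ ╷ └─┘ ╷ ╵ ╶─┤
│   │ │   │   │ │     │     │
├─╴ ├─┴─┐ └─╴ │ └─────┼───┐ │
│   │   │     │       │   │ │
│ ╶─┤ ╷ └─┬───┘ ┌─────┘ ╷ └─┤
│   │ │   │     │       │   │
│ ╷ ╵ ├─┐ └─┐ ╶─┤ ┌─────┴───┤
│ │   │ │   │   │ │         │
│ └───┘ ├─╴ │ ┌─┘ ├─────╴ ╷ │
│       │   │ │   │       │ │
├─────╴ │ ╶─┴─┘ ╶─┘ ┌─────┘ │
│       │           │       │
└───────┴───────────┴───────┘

Computing BFS distances from A to all cells:
Furthest cell: (11, 10)
Distance: 61 steps

Path from A to the furthest cell:

┌─────┬─────┬─────────┬─────┐
│A ↓  │     │         │     │
├─╴ ╷ ╵ ┌─╴ └───╴ ┌─┐ └─╴ ╷ │
│↓ ↲│   │         │ │     │ │
│ ╶─┴───┴───┬─────┤ └───┬─┤ │
│↳ → → → → ↓│     │     │ │ │
│ ┌───────┐ ├─╴ ╷ ╵ ┌─┐ ╵ │ │
│ │↓ ← ← ↰│↓│   │   │ │   │ │
│ │ ┌───┐ │ │ ┌─┴───┘ └─╴ │ │
│ │↓│   │↑│↓│ │           │ │
├─┘ │ ╷ │ │ │ └───┐ ┌───┬─┘ │
│↓ ↲│ │ │↑│↓│     │ │   │   │
│ ╶─┤ │ ╵ │ └─┐ ╷ └─┘ ╷ ╵ ╶─┤
│↳ ↓│ │  ↑│↳ ↓│ │     │     │
├─╴ ├─┴─┐ └─╴ │ └─────┼───┐ │
│↓ ↲│↱ ↓│↑ ← ↲│       │   │ │
│ ╶─┤ ╷ └─┬───┘ ┌─────┘ ╷ └─┤
│↳ ↓│↑│↳ ↓│     │       │   │
│ ╷ ╵ ├─┐ └─┐ ╶─┤ ┌─────┴───┤
│ │↳ ↑│ │↳ ↓│   │ │      ↱ ↓│
│ └───┘ ├─╴ │ ┌─┘ ├─────╴ ╷ │
│       │↓ ↲│ │   │↱ → → ↑│↓│
├─────╴ │ ╶─┴─┘ ╶─┘ ┌─────┘ │
│       │↳ → → → → ↑│B ← ← ↲│
└───────┴───────────┴───────┘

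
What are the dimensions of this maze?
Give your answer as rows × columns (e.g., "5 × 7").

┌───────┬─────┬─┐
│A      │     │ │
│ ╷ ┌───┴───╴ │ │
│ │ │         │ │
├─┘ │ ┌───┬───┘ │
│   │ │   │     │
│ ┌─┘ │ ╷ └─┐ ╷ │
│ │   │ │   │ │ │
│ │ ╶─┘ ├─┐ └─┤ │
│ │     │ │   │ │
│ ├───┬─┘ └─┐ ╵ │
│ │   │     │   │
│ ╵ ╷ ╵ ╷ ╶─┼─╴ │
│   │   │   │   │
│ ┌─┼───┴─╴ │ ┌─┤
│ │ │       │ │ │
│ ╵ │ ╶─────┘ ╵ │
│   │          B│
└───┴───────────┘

Counting the maze dimensions:
Rows (vertical): 9
Columns (horizontal): 8
Dimensions: 9 × 8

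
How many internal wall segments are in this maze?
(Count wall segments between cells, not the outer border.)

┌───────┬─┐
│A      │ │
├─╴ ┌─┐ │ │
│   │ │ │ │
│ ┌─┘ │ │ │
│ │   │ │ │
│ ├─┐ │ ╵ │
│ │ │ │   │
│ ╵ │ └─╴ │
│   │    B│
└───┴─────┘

Counting internal wall segments:
Total internal walls: 16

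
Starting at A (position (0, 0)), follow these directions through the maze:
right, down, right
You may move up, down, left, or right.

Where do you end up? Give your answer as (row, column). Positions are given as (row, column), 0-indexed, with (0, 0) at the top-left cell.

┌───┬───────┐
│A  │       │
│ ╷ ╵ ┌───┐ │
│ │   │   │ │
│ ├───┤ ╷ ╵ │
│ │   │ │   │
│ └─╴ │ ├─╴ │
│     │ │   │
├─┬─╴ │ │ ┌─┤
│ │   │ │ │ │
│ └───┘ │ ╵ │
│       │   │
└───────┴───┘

Following directions step by step:
Start: (0, 0)
  right: (0, 0) → (0, 1)
  down: (0, 1) → (1, 1)
  right: (1, 1) → (1, 2)
Final position: (1, 2)

Path taken:

┌───┬───────┐
│A ↓│       │
│ ╷ ╵ ┌───┐ │
│ │↳ B│   │ │
│ ├───┤ ╷ ╵ │
│ │   │ │   │
│ └─╴ │ ├─╴ │
│     │ │   │
├─┬─╴ │ │ ┌─┤
│ │   │ │ │ │
│ └───┘ │ ╵ │
│       │   │
└───────┴───┘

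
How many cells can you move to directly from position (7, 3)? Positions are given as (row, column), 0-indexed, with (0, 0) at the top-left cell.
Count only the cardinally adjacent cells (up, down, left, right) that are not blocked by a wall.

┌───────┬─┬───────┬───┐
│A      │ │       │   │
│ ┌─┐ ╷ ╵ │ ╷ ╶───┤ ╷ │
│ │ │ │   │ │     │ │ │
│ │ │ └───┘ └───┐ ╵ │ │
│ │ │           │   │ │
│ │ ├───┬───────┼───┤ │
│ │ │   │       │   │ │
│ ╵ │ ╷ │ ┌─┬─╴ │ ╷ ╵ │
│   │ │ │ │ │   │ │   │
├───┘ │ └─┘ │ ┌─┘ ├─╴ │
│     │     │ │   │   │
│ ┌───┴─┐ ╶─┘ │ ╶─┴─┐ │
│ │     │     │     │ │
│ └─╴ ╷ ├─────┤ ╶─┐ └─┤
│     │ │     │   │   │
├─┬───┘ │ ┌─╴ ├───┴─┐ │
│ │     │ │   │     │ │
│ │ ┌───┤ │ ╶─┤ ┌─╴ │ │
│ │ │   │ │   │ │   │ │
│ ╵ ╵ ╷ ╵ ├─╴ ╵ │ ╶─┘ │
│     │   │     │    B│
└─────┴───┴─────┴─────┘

Checking passable neighbors of (7, 3):
Neighbors: (6, 3), (8, 3)
Count: 2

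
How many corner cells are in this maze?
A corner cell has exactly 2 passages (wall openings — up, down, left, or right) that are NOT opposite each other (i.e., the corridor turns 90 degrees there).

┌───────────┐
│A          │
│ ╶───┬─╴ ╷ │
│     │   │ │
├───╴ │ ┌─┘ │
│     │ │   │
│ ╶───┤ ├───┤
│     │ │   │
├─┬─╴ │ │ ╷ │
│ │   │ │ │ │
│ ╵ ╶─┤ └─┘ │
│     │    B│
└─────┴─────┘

Counting corner cells (2 non-opposite passages):
Total corners: 18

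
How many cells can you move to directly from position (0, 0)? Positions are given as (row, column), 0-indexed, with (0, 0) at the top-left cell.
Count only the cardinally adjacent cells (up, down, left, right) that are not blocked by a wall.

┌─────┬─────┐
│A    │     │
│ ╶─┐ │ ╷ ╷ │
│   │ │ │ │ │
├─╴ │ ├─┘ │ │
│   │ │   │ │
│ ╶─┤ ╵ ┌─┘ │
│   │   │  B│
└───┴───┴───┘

Checking passable neighbors of (0, 0):
Neighbors: (1, 0), (0, 1)
Count: 2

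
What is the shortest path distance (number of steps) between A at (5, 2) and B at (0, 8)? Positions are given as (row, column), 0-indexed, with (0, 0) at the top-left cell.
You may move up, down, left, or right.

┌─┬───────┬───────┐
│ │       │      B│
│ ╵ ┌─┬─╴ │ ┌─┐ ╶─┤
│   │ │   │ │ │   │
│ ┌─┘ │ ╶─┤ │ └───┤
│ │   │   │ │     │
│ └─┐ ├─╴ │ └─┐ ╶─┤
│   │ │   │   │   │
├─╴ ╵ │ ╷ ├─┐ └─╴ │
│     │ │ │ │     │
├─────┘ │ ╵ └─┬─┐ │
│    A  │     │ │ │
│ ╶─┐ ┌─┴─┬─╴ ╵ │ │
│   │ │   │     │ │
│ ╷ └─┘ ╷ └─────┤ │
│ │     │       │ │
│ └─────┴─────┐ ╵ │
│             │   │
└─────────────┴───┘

Finding path from (5, 2) to (0, 8):
Path: (5,2) → (5,1) → (5,0) → (6,0) → (6,1) → (7,1) → (7,2) → (7,3) → (6,3) → (6,4) → (7,4) → (7,5) → (7,6) → (7,7) → (8,7) → (8,8) → (7,8) → (6,8) → (5,8) → (4,8) → (4,7) → (4,6) → (3,6) → (3,5) → (2,5) → (1,5) → (0,5) → (0,6) → (0,7) → (0,8)
Distance: 29 steps

Solution:

┌─┬───────┬───────┐
│ │       │↱ → → B│
│ ╵ ┌─┬─╴ │ ┌─┐ ╶─┤
│   │ │   │↑│ │   │
│ ┌─┘ │ ╶─┤ │ └───┤
│ │   │   │↑│     │
│ └─┐ ├─╴ │ └─┐ ╶─┤
│   │ │   │↑ ↰│   │
├─╴ ╵ │ ╷ ├─┐ └─╴ │
│     │ │ │ │↑ ← ↰│
├─────┘ │ ╵ └─┬─┐ │
│↓ ← A  │     │ │↑│
│ ╶─┐ ┌─┴─┬─╴ ╵ │ │
│↳ ↓│ │↱ ↓│     │↑│
│ ╷ └─┘ ╷ └─────┤ │
│ │↳ → ↑│↳ → → ↓│↑│
│ └─────┴─────┐ ╵ │
│             │↳ ↑│
└─────────────┴───┘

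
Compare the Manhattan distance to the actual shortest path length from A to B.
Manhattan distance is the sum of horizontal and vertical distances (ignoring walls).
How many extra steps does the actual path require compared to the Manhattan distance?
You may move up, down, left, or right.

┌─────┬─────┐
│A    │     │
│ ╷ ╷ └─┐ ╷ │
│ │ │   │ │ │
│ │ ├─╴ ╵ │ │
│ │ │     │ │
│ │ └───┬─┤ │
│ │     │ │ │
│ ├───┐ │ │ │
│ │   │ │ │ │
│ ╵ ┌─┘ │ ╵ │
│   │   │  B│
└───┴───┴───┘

Manhattan distance: |5 - 0| + |5 - 0| = 10
Actual path length: 14
Extra steps: 14 - 10 = 4

Solution:

┌─────┬─────┐
│A → ↓│  ↱ ↓│
│ ╷ ╷ └─┐ ╷ │
│ │ │↳ ↓│↑│↓│
│ │ ├─╴ ╵ │ │
│ │ │  ↳ ↑│↓│
│ │ └───┬─┤ │
│ │     │ │↓│
│ ├───┐ │ │ │
│ │   │ │ │↓│
│ ╵ ┌─┘ │ ╵ │
│   │   │  B│
└───┴───┴───┘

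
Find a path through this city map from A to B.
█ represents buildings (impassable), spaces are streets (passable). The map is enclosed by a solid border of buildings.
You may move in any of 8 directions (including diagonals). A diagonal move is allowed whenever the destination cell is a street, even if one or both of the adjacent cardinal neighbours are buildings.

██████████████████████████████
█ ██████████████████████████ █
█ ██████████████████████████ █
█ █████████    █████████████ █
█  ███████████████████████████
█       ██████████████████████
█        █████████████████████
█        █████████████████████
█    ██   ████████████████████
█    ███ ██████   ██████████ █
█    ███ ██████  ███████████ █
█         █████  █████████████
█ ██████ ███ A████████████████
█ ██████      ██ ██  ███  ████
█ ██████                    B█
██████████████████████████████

Finding the shortest path from A to B:
Movement: 8-directional
Path length: 16 steps
Directions: down → down-right → right → right → right → right → right → right → right → right → right → right → right → right → right → right

Solution:

██████████████████████████████
█ ██████████████████████████ █
█ ██████████████████████████ █
█ █████████    █████████████ █
█  ███████████████████████████
█       ██████████████████████
█        █████████████████████
█        █████████████████████
█    ██   ████████████████████
█    ███ ██████   ██████████ █
█    ███ ██████  ███████████ █
█         █████  █████████████
█ ██████ ███ A████████████████
█ ██████     ↘██ ██  ███  ████
█ ██████      →→→→→→→→→→→→→→B█
██████████████████████████████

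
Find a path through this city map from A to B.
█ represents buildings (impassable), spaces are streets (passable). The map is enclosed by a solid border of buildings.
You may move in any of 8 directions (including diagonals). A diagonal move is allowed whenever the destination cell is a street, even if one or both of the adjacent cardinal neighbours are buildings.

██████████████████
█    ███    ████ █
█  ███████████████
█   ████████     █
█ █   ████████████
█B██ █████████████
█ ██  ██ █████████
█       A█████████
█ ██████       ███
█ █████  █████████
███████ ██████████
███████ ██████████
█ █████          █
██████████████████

Finding the shortest path from A to B:
Movement: 8-directional
Path length: 8 steps
Directions: left → left → left → left → left → left → up-left → up

Solution:

██████████████████
█    ███    ████ █
█  ███████████████
█   ████████     █
█ █   ████████████
█B██ █████████████
█↑██  ██ █████████
█ ↖←←←←←A█████████
█ ██████       ███
█ █████  █████████
███████ ██████████
███████ ██████████
█ █████          █
██████████████████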